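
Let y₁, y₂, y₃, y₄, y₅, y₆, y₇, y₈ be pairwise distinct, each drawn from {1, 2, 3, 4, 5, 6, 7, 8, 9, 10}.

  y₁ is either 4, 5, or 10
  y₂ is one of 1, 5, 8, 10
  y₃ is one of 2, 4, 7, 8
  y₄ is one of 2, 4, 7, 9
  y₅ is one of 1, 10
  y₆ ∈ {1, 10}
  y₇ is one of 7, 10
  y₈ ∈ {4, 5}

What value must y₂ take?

8

The 8 variables draw from only 8 values {1, 2, 4, 5, 7, 8, 9, 10}, so each is used; only y₄ can be 9, hence y₄ = 9.
The 7 still-open variables together cover exactly {1, 2, 4, 5, 7, 8, 10} — 7 values for 7 variables — and 2 appears only in y₃'s list, so y₃ = 2.
The 6 still-open variables draw from only 6 values {1, 4, 5, 7, 8, 10}, so each is used; only y₇ can be 7, hence y₇ = 7.
Among the 5 still-open variables, 8 fits only y₂ (and all 5 values in {1, 4, 5, 8, 10} must be used), so y₂ = 8.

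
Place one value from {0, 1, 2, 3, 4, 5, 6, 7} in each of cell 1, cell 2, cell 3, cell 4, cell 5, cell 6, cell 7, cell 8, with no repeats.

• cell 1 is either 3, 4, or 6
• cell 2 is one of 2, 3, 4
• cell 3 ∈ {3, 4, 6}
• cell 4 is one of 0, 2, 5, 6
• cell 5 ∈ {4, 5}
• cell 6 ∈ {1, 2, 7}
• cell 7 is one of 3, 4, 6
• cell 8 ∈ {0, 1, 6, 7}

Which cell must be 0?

cell 4

The 3 variables cell 1, cell 3, cell 7 are confined to {3, 4, 6}, which locks those values in; drop them from cell 2, cell 4, cell 5, cell 8.
cell 2 must be 2 (only option left). Strike 2 from cell 4, cell 6.
That leaves cell 5 = 5. Strike 5 from cell 4.
So 0 goes to cell 4.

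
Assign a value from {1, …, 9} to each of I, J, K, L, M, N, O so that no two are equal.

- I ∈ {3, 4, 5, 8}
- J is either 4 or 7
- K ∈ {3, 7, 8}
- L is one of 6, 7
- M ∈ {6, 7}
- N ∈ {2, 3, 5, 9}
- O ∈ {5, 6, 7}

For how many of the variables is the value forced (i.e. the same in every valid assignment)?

L and M share exactly the 2 values {6, 7}; by pigeonhole those values go to them, so strike 6, 7 from J, K, O.
J's domain is down to {4}, so J = 4. Remove 4 from I.
O has just one choice, so O = 5. So I, N can't be 5.
I and K between them cover only {3, 8} — a naked pair. Remove those values from N.
Determined: J=4, O=5. The other variables each still have more than one consistent value. That makes 2.

2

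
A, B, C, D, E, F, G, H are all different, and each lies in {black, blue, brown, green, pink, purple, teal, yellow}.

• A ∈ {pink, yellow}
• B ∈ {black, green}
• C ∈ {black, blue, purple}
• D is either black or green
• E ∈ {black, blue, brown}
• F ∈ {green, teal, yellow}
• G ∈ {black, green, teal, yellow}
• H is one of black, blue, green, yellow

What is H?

The 8 variables together cover exactly {black, blue, brown, green, pink, purple, teal, yellow} — 8 values for 8 variables — and brown appears only in E's list, so E = brown.
Among the 7 still-open variables, pink fits only A (and all 7 values in {black, blue, green, pink, purple, teal, yellow} must be used), so A = pink.
Among the 6 still-open variables, purple fits only C (and all 6 values in {black, blue, green, purple, teal, yellow} must be used), so C = purple.
Among the 5 still-open variables, blue fits only H (and all 5 values in {black, blue, green, teal, yellow} must be used), so H = blue.

blue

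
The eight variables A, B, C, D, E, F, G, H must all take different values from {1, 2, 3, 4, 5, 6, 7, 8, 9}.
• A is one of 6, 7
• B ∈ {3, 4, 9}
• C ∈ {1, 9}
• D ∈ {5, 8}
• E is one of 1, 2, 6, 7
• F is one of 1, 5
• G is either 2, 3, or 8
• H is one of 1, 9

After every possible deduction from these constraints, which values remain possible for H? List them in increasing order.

C and H share exactly the 2 values {1, 9}; by pigeonhole those values go to them, so strike 1, 9 from B, E, F.
F's domain is down to {5}, so F = 5. Remove 5 from D.
D has just one choice, so D = 8. Eliminate 8 elsewhere: G.
No further eliminations apply; H can still be any of 1, 9.

1, 9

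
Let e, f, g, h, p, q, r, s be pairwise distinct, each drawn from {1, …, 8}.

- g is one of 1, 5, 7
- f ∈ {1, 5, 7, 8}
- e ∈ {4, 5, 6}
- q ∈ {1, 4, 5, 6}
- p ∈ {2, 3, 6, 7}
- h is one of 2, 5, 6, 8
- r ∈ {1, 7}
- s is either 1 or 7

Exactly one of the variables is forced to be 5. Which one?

The 8 variables draw from only 8 values {1, 2, 3, 4, 5, 6, 7, 8}, so each is used; only p can be 3, hence p = 3.
The 7 still-open variables together cover exactly {1, 2, 4, 5, 6, 7, 8} — 7 values for 7 variables — and 2 appears only in h's list, so h = 2.
The 6 still-open variables draw from only 6 values {1, 4, 5, 6, 7, 8}, so each is used; only f can be 8, hence f = 8.
r and s between them cover only {1, 7} — a naked pair. Remove those values from g, q.
So 5 goes to g.

g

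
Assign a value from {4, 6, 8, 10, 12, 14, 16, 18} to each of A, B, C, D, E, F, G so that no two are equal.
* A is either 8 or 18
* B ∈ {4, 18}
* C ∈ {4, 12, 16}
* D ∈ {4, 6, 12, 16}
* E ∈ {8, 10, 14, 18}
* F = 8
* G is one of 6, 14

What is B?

F's domain is down to {8}, so F = 8. Eliminate 8 elsewhere: A, E.
A has just one choice, so A = 18. Remove 18 from B, E.
So B = 4.

4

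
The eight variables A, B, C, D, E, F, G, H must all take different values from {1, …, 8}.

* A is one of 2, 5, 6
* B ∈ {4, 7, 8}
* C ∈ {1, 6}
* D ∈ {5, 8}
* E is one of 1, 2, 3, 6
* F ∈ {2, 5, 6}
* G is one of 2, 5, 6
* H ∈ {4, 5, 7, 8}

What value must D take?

8

The 8 variables draw from only 8 values {1, 2, 3, 4, 5, 6, 7, 8}, so each is used; only E can be 3, hence E = 3.
The 7 still-open variables together cover exactly {1, 2, 4, 5, 6, 7, 8} — 7 values for 7 variables — and 1 appears only in C's list, so C = 1.
The 3 variables A, F, G are confined to {2, 5, 6}, which locks those values in; drop them from D, H.
So D = 8.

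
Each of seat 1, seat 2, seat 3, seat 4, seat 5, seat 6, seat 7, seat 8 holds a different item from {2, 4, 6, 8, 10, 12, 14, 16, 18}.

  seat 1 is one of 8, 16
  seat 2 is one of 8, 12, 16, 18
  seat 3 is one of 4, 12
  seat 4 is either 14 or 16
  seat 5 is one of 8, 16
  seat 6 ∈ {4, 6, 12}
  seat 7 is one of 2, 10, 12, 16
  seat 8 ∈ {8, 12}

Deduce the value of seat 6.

6

seat 1 and seat 5 share exactly the 2 values {8, 16}; by pigeonhole those values go to them, so strike 8, 16 from seat 2, seat 4, seat 7, seat 8.
seat 4 must be 14 (only option left).
seat 8 has just one choice, so seat 8 = 12. Remove 12 from seat 2, seat 3, seat 6, seat 7.
seat 2's domain is down to {18}, so seat 2 = 18.
seat 3's domain is down to {4}, so seat 3 = 4. So seat 6 can't be 4.
So seat 6 = 6.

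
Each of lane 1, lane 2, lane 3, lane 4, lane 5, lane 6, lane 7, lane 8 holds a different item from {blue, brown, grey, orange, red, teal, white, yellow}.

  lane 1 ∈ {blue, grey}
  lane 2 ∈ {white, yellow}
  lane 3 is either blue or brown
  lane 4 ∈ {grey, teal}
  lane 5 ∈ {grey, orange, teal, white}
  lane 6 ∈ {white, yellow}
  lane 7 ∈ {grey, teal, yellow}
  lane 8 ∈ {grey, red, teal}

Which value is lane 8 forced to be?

The 8 variables draw from only 8 values {blue, brown, grey, orange, red, teal, white, yellow}, so each is used; only lane 3 can be brown, hence lane 3 = brown.
The 7 still-open variables together cover exactly {blue, grey, orange, red, teal, white, yellow} — 7 values for 7 variables — and blue appears only in lane 1's list, so lane 1 = blue.
Among the 6 still-open variables, orange fits only lane 5 (and all 6 values in {grey, orange, red, teal, white, yellow} must be used), so lane 5 = orange.
The 5 still-open variables together cover exactly {grey, red, teal, white, yellow} — 5 values for 5 variables — and red appears only in lane 8's list, so lane 8 = red.

red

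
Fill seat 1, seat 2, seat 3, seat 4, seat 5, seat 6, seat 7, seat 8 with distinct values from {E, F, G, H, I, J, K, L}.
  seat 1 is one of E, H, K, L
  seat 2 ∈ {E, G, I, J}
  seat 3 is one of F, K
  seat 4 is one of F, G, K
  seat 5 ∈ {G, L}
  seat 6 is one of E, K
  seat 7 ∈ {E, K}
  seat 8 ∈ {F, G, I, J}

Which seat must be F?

seat 3

The 8 variables together cover exactly {E, F, G, H, I, J, K, L} — 8 values for 8 variables — and H appears only in seat 1's list, so seat 1 = H.
Among the 7 still-open variables, L fits only seat 5 (and all 7 values in {E, F, G, I, J, K, L} must be used), so seat 5 = L.
seat 6 and seat 7 share exactly the 2 values {E, K}; by pigeonhole those values go to them, so strike E, K from seat 2, seat 3, seat 4.
So F goes to seat 3.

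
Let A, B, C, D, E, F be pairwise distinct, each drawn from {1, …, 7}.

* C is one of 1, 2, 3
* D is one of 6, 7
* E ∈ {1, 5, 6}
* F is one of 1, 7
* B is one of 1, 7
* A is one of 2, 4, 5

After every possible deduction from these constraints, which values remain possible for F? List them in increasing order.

B and F between them cover only {1, 7} — a naked pair. Remove those values from C, D, E.
D's domain is down to {6}, so D = 6. Eliminate 6 elsewhere: E.
E must be 5 (only option left). Strike 5 from A.
No further eliminations apply; F can still be any of 1, 7.

1, 7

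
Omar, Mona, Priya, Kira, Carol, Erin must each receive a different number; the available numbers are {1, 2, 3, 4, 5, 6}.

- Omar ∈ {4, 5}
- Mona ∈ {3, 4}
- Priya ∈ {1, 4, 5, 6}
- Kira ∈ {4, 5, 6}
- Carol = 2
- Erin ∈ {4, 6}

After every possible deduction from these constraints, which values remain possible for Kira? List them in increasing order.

Carol must be 2 (only option left).
The 5 still-open variables draw from only 5 values {1, 3, 4, 5, 6}, so each is used; only Priya can be 1, hence Priya = 1.
The 4 still-open variables draw from only 4 values {3, 4, 5, 6}, so each is used; only Mona can be 3, hence Mona = 3.
No further eliminations apply; Kira can still be any of 4, 5, 6.

4, 5, 6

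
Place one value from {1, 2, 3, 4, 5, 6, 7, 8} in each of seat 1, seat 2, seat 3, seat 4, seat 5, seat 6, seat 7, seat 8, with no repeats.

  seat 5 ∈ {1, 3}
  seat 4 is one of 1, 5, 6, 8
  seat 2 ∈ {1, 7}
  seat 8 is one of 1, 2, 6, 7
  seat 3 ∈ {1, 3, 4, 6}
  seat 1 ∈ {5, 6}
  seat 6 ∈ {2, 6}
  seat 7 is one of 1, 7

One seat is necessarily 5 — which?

seat 1

The 8 variables together cover exactly {1, 2, 3, 4, 5, 6, 7, 8} — 8 values for 8 variables — and 4 appears only in seat 3's list, so seat 3 = 4.
The 7 still-open variables draw from only 7 values {1, 2, 3, 5, 6, 7, 8}, so each is used; only seat 5 can be 3, hence seat 5 = 3.
The 6 still-open variables together cover exactly {1, 2, 5, 6, 7, 8} — 6 values for 6 variables — and 8 appears only in seat 4's list, so seat 4 = 8.
The 5 still-open variables together cover exactly {1, 2, 5, 6, 7} — 5 values for 5 variables — and 5 appears only in seat 1's list, so seat 1 = 5.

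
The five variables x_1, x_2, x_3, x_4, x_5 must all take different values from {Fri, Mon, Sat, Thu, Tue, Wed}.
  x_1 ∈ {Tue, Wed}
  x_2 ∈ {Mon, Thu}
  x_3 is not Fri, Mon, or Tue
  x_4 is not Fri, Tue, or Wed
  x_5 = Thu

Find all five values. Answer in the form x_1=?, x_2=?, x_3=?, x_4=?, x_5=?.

x_5's domain is down to {Thu}, so x_5 = Thu. Strike Thu from x_2, x_3, x_4.
x_2 has just one choice, so x_2 = Mon. Remove Mon from x_4.
x_4's domain is down to {Sat}, so x_4 = Sat. Strike Sat from x_3.
That leaves x_3 = Wed. Eliminate Wed elsewhere: x_1.
x_1 must be Tue (only option left).

x_1=Tue, x_2=Mon, x_3=Wed, x_4=Sat, x_5=Thu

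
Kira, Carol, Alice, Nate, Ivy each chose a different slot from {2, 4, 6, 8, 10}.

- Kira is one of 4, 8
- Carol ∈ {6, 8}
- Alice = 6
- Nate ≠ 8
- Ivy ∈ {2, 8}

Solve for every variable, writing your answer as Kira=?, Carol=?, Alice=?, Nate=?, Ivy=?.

Kira=4, Carol=8, Alice=6, Nate=10, Ivy=2

Alice's domain is down to {6}, so Alice = 6. Remove 6 from Carol, Nate.
Carol must be 8 (only option left). Remove 8 from Kira, Ivy.
Ivy must be 2 (only option left). Remove 2 from Nate.
Kira must be 4 (only option left). So Nate can't be 4.
Nate must be 10 (only option left).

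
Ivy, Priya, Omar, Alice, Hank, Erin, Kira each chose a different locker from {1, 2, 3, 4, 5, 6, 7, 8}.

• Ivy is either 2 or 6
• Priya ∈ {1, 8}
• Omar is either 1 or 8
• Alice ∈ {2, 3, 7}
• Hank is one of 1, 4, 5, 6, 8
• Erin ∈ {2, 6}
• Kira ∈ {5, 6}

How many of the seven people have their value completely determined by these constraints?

2

Ivy and Erin between them cover only {2, 6} — a naked pair. Remove those values from Alice, Hank, Kira.
Kira must be 5 (only option left). So Hank can't be 5.
Priya and Omar share exactly the 2 values {1, 8}; by pigeonhole those values go to them, so strike 1, 8 from Hank.
Hank has just one choice, so Hank = 4.
Determined: Hank=4, Kira=5. The other people each still have more than one consistent value. That makes 2.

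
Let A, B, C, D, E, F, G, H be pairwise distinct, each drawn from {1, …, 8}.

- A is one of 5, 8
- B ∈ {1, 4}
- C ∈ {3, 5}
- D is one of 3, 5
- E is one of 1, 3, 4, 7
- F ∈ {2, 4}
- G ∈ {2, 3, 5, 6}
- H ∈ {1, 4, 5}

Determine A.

8

Among the 8 variables, 6 fits only G (and all 8 values in {1, 2, 3, 4, 5, 6, 7, 8} must be used), so G = 6.
The 7 still-open variables draw from only 7 values {1, 2, 3, 4, 5, 7, 8}, so each is used; only F can be 2, hence F = 2.
Among the 6 still-open variables, 7 fits only E (and all 6 values in {1, 3, 4, 5, 7, 8} must be used), so E = 7.
Among the 5 still-open variables, 8 fits only A (and all 5 values in {1, 3, 4, 5, 8} must be used), so A = 8.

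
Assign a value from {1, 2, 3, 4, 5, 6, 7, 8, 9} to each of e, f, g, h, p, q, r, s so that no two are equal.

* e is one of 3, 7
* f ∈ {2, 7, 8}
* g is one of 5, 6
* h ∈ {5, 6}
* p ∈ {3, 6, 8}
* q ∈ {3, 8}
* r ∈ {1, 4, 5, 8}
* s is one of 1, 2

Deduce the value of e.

7

Among the 8 variables, 4 fits only r (and all 8 values in {1, 2, 3, 4, 5, 6, 7, 8} must be used), so r = 4.
Among the 7 still-open variables, 1 fits only s (and all 7 values in {1, 2, 3, 5, 6, 7, 8} must be used), so s = 1.
The 6 still-open variables draw from only 6 values {2, 3, 5, 6, 7, 8}, so each is used; only f can be 2, hence f = 2.
The 5 still-open variables together cover exactly {3, 5, 6, 7, 8} — 5 values for 5 variables — and 7 appears only in e's list, so e = 7.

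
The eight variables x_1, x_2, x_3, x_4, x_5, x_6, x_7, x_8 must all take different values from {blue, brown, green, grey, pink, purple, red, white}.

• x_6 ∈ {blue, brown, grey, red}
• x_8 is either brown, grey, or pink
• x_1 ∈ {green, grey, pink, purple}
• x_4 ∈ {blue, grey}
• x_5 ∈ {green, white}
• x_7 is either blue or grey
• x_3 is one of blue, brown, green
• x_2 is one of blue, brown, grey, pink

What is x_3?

The 8 variables draw from only 8 values {blue, brown, green, grey, pink, purple, red, white}, so each is used; only x_1 can be purple, hence x_1 = purple.
The 7 still-open variables draw from only 7 values {blue, brown, green, grey, pink, red, white}, so each is used; only x_6 can be red, hence x_6 = red.
The 6 still-open variables together cover exactly {blue, brown, green, grey, pink, white} — 6 values for 6 variables — and white appears only in x_5's list, so x_5 = white.
The 5 still-open variables draw from only 5 values {blue, brown, green, grey, pink}, so each is used; only x_3 can be green, hence x_3 = green.

green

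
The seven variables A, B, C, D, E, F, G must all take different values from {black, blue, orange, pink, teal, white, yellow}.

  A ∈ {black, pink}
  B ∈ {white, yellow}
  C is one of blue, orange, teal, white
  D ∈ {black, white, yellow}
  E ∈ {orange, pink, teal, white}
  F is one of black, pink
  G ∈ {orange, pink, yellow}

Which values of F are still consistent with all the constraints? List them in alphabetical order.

black, pink

The 7 variables together cover exactly {black, blue, orange, pink, teal, white, yellow} — 7 values for 7 variables — and blue appears only in C's list, so C = blue.
The 6 still-open variables together cover exactly {black, orange, pink, teal, white, yellow} — 6 values for 6 variables — and teal appears only in E's list, so E = teal.
The 5 still-open variables together cover exactly {black, orange, pink, white, yellow} — 5 values for 5 variables — and orange appears only in G's list, so G = orange.
A and F between them cover only {black, pink} — a naked pair. Remove those values from D.
No further eliminations apply; F can still be any of black, pink.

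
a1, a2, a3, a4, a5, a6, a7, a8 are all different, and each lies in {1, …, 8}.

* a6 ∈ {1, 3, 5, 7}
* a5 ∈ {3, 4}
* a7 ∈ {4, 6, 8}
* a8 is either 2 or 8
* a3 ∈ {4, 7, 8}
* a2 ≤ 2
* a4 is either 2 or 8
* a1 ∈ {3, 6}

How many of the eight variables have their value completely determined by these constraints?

The 8 variables draw from only 8 values {1, 2, 3, 4, 5, 6, 7, 8}, so each is used; only a6 can be 5, hence a6 = 5.
The 7 still-open variables draw from only 7 values {1, 2, 3, 4, 6, 7, 8}, so each is used; only a2 can be 1, hence a2 = 1.
The 6 still-open variables draw from only 6 values {2, 3, 4, 6, 7, 8}, so each is used; only a3 can be 7, hence a3 = 7.
a4 and a8 share exactly the 2 values {2, 8}; by pigeonhole those values go to them, so strike 2, 8 from a7.
Determined: a2=1, a3=7, a6=5. The other variables each still have more than one consistent value. That makes 3.

3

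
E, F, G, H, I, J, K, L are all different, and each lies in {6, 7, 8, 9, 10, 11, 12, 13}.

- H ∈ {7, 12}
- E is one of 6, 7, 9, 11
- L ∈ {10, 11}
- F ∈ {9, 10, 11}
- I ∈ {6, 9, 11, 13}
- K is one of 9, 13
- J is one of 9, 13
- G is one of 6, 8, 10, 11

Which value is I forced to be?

6

The 8 variables draw from only 8 values {6, 7, 8, 9, 10, 11, 12, 13}, so each is used; only G can be 8, hence G = 8.
Among the 7 still-open variables, 12 fits only H (and all 7 values in {6, 7, 9, 10, 11, 12, 13} must be used), so H = 12.
Among the 6 still-open variables, 7 fits only E (and all 6 values in {6, 7, 9, 10, 11, 13} must be used), so E = 7.
Among the 5 still-open variables, 6 fits only I (and all 5 values in {6, 9, 10, 11, 13} must be used), so I = 6.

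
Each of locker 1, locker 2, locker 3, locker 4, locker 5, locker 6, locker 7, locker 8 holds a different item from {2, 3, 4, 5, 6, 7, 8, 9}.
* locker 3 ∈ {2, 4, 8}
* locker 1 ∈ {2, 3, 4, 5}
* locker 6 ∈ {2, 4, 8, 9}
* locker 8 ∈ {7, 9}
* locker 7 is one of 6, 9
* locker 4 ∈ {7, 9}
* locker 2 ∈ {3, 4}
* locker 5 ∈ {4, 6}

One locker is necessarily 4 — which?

The 8 variables draw from only 8 values {2, 3, 4, 5, 6, 7, 8, 9}, so each is used; only locker 1 can be 5, hence locker 1 = 5.
Among the 7 still-open variables, 3 fits only locker 2 (and all 7 values in {2, 3, 4, 6, 7, 8, 9} must be used), so locker 2 = 3.
The 2 variables locker 4 and locker 8 are confined to {7, 9}, which locks those values in; drop them from locker 6, locker 7.
locker 7 has just one choice, so locker 7 = 6. So locker 5 can't be 6.
So 4 goes to locker 5.

locker 5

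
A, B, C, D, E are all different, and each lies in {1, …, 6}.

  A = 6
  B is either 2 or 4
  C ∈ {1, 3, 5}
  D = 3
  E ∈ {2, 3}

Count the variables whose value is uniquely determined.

4

A must be 6 (only option left).
D must be 3 (only option left). So C, E can't be 3.
That leaves E = 2. Strike 2 from B.
B's domain is down to {4}, so B = 4.
Determined: A=6, B=4, D=3, E=2. The other variables each still have more than one consistent value. That makes 4.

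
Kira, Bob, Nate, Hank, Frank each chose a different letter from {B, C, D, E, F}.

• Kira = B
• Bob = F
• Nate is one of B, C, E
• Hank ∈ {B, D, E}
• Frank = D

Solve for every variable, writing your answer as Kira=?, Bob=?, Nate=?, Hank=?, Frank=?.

Kira must be B (only option left). Eliminate B elsewhere: Nate, Hank.
Bob must be F (only option left).
Frank must be D (only option left). So Hank can't be D.
Hank has just one choice, so Hank = E. So Nate can't be E.
Nate's domain is down to {C}, so Nate = C.

Kira=B, Bob=F, Nate=C, Hank=E, Frank=D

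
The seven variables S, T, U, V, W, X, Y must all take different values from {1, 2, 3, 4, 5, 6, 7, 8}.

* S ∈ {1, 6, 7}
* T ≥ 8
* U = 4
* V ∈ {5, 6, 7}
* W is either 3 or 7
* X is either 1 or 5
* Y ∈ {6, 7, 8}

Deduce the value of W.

3

T's domain is down to {8}, so T = 8. Eliminate 8 elsewhere: Y.
U has just one choice, so U = 4.
The 5 still-open variables together cover exactly {1, 3, 5, 6, 7} — 5 values for 5 variables — and 3 appears only in W's list, so W = 3.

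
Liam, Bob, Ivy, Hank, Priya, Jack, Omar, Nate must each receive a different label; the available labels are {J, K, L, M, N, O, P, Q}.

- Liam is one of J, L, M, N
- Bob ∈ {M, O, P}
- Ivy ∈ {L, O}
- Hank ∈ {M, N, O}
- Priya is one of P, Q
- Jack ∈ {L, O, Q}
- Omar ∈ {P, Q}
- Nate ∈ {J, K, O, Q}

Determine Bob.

The 8 variables together cover exactly {J, K, L, M, N, O, P, Q} — 8 values for 8 variables — and K appears only in Nate's list, so Nate = K.
The 7 still-open variables draw from only 7 values {J, L, M, N, O, P, Q}, so each is used; only Liam can be J, hence Liam = J.
Among the 6 still-open variables, N fits only Hank (and all 6 values in {L, M, N, O, P, Q} must be used), so Hank = N.
Among the 5 still-open variables, M fits only Bob (and all 5 values in {L, M, O, P, Q} must be used), so Bob = M.

M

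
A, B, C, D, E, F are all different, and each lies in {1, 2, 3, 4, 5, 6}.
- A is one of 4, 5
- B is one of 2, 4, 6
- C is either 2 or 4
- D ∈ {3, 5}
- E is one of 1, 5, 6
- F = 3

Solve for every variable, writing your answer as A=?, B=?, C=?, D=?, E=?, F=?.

F has just one choice, so F = 3. Eliminate 3 elsewhere: D.
That leaves D = 5. Remove 5 from A, E.
That leaves A = 4. Eliminate 4 elsewhere: B, C.
C must be 2 (only option left). Strike 2 from B.
B has just one choice, so B = 6. So E can't be 6.
E must be 1 (only option left).

A=4, B=6, C=2, D=5, E=1, F=3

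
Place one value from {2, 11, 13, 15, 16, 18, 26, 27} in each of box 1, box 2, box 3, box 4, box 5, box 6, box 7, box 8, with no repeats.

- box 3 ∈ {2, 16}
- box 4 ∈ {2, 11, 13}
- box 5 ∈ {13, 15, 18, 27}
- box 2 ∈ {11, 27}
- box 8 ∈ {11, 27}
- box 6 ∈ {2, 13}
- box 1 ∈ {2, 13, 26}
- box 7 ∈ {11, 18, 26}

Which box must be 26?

box 1

The 8 variables draw from only 8 values {2, 11, 13, 15, 16, 18, 26, 27}, so each is used; only box 5 can be 15, hence box 5 = 15.
The 7 still-open variables together cover exactly {2, 11, 13, 16, 18, 26, 27} — 7 values for 7 variables — and 16 appears only in box 3's list, so box 3 = 16.
The 6 still-open variables together cover exactly {2, 11, 13, 18, 26, 27} — 6 values for 6 variables — and 18 appears only in box 7's list, so box 7 = 18.
The 5 still-open variables draw from only 5 values {2, 11, 13, 26, 27}, so each is used; only box 1 can be 26, hence box 1 = 26.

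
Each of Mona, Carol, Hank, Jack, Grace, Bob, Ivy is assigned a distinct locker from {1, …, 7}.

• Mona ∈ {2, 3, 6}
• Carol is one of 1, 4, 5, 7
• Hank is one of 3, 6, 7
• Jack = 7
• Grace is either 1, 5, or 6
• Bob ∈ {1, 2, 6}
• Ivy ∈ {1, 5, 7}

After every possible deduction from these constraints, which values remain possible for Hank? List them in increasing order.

Jack must be 7 (only option left). Remove 7 from Carol, Hank, Ivy.
Among the 6 still-open variables, 4 fits only Carol (and all 6 values in {1, 2, 3, 4, 5, 6} must be used), so Carol = 4.
No further eliminations apply; Hank can still be any of 3, 6.

3, 6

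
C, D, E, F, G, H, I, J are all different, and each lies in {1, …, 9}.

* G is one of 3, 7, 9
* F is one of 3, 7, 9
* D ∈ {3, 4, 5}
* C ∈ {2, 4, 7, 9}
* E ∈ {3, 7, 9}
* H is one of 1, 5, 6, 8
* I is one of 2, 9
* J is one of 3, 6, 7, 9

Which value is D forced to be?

E, F, G between them cover only {3, 7, 9} — a naked triple. Remove those values from C, D, I, J.
I's domain is down to {2}, so I = 2. Eliminate 2 elsewhere: C.
J's domain is down to {6}, so J = 6. Strike 6 from H.
That leaves C = 4. Strike 4 from D.
So D = 5.

5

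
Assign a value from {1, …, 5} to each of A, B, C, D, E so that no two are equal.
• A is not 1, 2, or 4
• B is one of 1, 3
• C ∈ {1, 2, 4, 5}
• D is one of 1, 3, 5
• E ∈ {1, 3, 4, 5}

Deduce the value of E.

Among the 5 variables, 2 fits only C (and all 5 values in {1, 2, 3, 4, 5} must be used), so C = 2.
Among the 4 still-open variables, 4 fits only E (and all 4 values in {1, 3, 4, 5} must be used), so E = 4.

4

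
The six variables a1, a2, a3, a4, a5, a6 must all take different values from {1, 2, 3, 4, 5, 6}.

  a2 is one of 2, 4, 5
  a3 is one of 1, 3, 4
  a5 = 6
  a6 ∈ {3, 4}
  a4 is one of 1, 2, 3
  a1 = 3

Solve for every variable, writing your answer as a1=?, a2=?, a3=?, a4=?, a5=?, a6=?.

a1=3, a2=5, a3=1, a4=2, a5=6, a6=4

a1 has just one choice, so a1 = 3. Remove 3 from a3, a4, a6.
a5's domain is down to {6}, so a5 = 6.
a6's domain is down to {4}, so a6 = 4. Strike 4 from a2, a3.
a3 must be 1 (only option left). Eliminate 1 elsewhere: a4.
That leaves a4 = 2. Eliminate 2 elsewhere: a2.
a2 must be 5 (only option left).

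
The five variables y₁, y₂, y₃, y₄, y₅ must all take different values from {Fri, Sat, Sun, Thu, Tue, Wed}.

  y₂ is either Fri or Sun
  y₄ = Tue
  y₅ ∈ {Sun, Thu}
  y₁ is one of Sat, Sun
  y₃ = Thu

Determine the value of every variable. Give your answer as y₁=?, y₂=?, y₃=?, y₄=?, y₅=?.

y₃ has just one choice, so y₃ = Thu. So y₅ can't be Thu.
That leaves y₄ = Tue.
y₅ has just one choice, so y₅ = Sun. Remove Sun from y₁, y₂.
That leaves y₁ = Sat.
y₂ has just one choice, so y₂ = Fri.

y₁=Sat, y₂=Fri, y₃=Thu, y₄=Tue, y₅=Sun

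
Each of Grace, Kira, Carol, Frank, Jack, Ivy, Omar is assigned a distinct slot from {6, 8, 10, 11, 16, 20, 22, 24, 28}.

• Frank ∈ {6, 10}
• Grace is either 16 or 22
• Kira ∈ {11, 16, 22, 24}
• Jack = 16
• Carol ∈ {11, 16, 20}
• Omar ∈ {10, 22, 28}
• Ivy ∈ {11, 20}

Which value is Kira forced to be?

24

Jack has just one choice, so Jack = 16. Strike 16 from Grace, Kira, Carol.
Grace has just one choice, so Grace = 22. Remove 22 from Kira, Omar.
Carol and Ivy share exactly the 2 values {11, 20}; by pigeonhole those values go to them, so strike 11, 20 from Kira.
So Kira = 24.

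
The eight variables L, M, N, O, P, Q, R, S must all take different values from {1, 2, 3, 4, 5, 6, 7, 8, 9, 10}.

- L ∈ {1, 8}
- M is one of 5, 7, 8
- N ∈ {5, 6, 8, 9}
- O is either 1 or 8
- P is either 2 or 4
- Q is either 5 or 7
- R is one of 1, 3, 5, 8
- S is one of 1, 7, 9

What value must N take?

6

L and O between them cover only {1, 8} — a naked pair. Remove those values from M, N, R, S.
M and Q between them cover only {5, 7} — a naked pair. Remove those values from N, R, S.
R's domain is down to {3}, so R = 3.
That leaves S = 9. Strike 9 from N.
So N = 6.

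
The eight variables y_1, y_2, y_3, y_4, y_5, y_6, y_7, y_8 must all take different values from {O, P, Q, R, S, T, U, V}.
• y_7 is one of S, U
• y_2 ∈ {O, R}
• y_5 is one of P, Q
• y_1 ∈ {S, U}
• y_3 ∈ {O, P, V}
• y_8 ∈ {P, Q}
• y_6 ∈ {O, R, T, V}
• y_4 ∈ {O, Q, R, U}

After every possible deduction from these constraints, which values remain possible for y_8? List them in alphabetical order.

The 8 variables draw from only 8 values {O, P, Q, R, S, T, U, V}, so each is used; only y_6 can be T, hence y_6 = T.
The 7 still-open variables draw from only 7 values {O, P, Q, R, S, U, V}, so each is used; only y_3 can be V, hence y_3 = V.
The 2 variables y_1 and y_7 are confined to {S, U}, which locks those values in; drop them from y_4.
y_5 and y_8 share exactly the 2 values {P, Q}; by pigeonhole those values go to them, so strike P, Q from y_4.
No further eliminations apply; y_8 can still be any of P, Q.

P, Q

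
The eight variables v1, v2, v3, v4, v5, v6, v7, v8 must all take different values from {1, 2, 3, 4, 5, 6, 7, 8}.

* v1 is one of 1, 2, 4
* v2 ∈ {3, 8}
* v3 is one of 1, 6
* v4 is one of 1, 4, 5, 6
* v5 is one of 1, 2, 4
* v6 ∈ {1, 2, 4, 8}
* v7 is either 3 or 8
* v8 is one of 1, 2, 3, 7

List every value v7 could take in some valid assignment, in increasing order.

The 8 variables draw from only 8 values {1, 2, 3, 4, 5, 6, 7, 8}, so each is used; only v4 can be 5, hence v4 = 5.
The 7 still-open variables together cover exactly {1, 2, 3, 4, 6, 7, 8} — 7 values for 7 variables — and 6 appears only in v3's list, so v3 = 6.
The 6 still-open variables together cover exactly {1, 2, 3, 4, 7, 8} — 6 values for 6 variables — and 7 appears only in v8's list, so v8 = 7.
v2 and v7 between them cover only {3, 8} — a naked pair. Remove those values from v6.
No further eliminations apply; v7 can still be any of 3, 8.

3, 8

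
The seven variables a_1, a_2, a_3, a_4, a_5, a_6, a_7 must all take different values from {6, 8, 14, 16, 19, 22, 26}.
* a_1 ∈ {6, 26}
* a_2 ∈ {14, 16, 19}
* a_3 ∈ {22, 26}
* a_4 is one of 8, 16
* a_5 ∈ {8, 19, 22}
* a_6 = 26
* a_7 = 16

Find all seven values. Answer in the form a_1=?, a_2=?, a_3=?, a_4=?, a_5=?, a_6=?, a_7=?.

a_1=6, a_2=14, a_3=22, a_4=8, a_5=19, a_6=26, a_7=16

a_6's domain is down to {26}, so a_6 = 26. Remove 26 from a_1, a_3.
a_7 must be 16 (only option left). Remove 16 from a_2, a_4.
That leaves a_1 = 6.
a_3 must be 22 (only option left). Strike 22 from a_5.
a_4 must be 8 (only option left). Eliminate 8 elsewhere: a_5.
a_5's domain is down to {19}, so a_5 = 19. Remove 19 from a_2.
a_2 has just one choice, so a_2 = 14.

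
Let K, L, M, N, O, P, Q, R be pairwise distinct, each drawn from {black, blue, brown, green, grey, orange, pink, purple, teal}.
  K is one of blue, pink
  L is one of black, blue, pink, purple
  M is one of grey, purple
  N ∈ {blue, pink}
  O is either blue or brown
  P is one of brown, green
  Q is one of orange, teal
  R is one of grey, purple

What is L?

black

K and N share exactly the 2 values {blue, pink}; by pigeonhole those values go to them, so strike blue, pink from L, O.
O must be brown (only option left). Strike brown from P.
P's domain is down to {green}, so P = green.
The 2 variables M and R are confined to {grey, purple}, which locks those values in; drop them from L.
So L = black.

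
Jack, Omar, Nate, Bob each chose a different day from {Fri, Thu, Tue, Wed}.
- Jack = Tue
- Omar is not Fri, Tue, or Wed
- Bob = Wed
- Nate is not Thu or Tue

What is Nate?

Jack must be Tue (only option left).
Omar has just one choice, so Omar = Thu.
Bob has just one choice, so Bob = Wed. Eliminate Wed elsewhere: Nate.
So Nate = Fri.

Fri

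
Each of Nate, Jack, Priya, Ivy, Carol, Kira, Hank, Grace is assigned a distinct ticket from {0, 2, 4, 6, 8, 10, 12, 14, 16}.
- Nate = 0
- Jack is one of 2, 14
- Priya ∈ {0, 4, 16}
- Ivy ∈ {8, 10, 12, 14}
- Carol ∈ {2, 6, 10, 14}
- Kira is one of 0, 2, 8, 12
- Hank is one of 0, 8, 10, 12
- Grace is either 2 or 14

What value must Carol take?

6

Nate has just one choice, so Nate = 0. Strike 0 from Priya, Kira, Hank.
Jack and Grace share exactly the 2 values {2, 14}; by pigeonhole those values go to them, so strike 2, 14 from Ivy, Carol, Kira.
The 3 variables Ivy, Kira, Hank are confined to {8, 10, 12}, which locks those values in; drop them from Carol.
So Carol = 6.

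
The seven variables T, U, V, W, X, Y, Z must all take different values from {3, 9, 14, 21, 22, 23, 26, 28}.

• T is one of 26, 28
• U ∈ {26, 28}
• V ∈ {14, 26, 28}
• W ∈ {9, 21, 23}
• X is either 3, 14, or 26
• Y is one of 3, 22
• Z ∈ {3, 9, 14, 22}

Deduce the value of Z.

9

The 2 variables T and U are confined to {26, 28}, which locks those values in; drop them from V, X.
V must be 14 (only option left). So X, Z can't be 14.
X has just one choice, so X = 3. So Y, Z can't be 3.
That leaves Y = 22. Eliminate 22 elsewhere: Z.
So Z = 9.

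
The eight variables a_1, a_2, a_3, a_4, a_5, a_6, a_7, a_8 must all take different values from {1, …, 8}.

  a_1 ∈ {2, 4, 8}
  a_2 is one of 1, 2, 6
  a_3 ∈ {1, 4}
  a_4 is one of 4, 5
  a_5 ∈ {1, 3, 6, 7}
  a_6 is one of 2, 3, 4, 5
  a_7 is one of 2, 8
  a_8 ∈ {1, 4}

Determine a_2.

6

The 8 variables together cover exactly {1, 2, 3, 4, 5, 6, 7, 8} — 8 values for 8 variables — and 7 appears only in a_5's list, so a_5 = 7.
The 7 still-open variables together cover exactly {1, 2, 3, 4, 5, 6, 8} — 7 values for 7 variables — and 3 appears only in a_6's list, so a_6 = 3.
The 6 still-open variables draw from only 6 values {1, 2, 4, 5, 6, 8}, so each is used; only a_4 can be 5, hence a_4 = 5.
The 5 still-open variables together cover exactly {1, 2, 4, 6, 8} — 5 values for 5 variables — and 6 appears only in a_2's list, so a_2 = 6.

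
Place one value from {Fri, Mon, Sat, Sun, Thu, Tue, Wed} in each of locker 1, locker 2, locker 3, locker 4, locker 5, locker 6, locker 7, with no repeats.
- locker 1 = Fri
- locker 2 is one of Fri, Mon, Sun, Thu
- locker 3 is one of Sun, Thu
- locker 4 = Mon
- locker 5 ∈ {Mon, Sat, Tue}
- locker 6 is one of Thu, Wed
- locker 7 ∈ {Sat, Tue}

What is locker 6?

Wed

locker 1's domain is down to {Fri}, so locker 1 = Fri. Eliminate Fri elsewhere: locker 2.
locker 4 has just one choice, so locker 4 = Mon. Remove Mon from locker 2, locker 5.
The 5 still-open variables together cover exactly {Sat, Sun, Thu, Tue, Wed} — 5 values for 5 variables — and Wed appears only in locker 6's list, so locker 6 = Wed.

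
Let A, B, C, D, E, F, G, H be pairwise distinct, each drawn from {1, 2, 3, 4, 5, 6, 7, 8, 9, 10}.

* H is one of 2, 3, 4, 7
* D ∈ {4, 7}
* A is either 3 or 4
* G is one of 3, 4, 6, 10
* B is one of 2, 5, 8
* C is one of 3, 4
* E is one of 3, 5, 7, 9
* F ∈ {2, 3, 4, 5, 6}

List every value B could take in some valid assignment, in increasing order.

5, 8

A and C between them cover only {3, 4} — a naked pair. Remove those values from D, E, F, G, H.
D must be 7 (only option left). Remove 7 from E, H.
That leaves H = 2. Remove 2 from B, F.
No further eliminations apply; B can still be any of 5, 8.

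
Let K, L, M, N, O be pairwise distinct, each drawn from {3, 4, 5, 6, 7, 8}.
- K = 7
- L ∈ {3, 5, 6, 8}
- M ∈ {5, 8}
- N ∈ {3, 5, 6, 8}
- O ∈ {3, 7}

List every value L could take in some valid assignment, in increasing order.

5, 6, 8

K must be 7 (only option left). Strike 7 from O.
O's domain is down to {3}, so O = 3. So L, N can't be 3.
No further eliminations apply; L can still be any of 5, 6, 8.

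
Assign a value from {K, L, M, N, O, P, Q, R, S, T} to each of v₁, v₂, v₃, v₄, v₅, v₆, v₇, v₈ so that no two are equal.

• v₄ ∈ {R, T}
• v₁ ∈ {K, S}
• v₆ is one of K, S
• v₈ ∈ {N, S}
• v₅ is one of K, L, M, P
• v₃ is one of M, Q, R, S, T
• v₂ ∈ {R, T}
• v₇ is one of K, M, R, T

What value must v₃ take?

Q

The 2 variables v₁ and v₆ are confined to {K, S}, which locks those values in; drop them from v₃, v₅, v₇, v₈.
That leaves v₈ = N.
The 2 variables v₂ and v₄ are confined to {R, T}, which locks those values in; drop them from v₃, v₇.
v₇ must be M (only option left). Strike M from v₃, v₅.
So v₃ = Q.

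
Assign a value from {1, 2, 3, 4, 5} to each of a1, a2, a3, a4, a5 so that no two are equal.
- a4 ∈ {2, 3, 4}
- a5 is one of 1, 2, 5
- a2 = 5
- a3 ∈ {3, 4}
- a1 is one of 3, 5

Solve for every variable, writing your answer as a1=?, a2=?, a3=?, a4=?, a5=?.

a1=3, a2=5, a3=4, a4=2, a5=1

a2's domain is down to {5}, so a2 = 5. Strike 5 from a1, a5.
a1 has just one choice, so a1 = 3. Strike 3 from a3, a4.
a3 must be 4 (only option left). Remove 4 from a4.
a4's domain is down to {2}, so a4 = 2. Remove 2 from a5.
a5's domain is down to {1}, so a5 = 1.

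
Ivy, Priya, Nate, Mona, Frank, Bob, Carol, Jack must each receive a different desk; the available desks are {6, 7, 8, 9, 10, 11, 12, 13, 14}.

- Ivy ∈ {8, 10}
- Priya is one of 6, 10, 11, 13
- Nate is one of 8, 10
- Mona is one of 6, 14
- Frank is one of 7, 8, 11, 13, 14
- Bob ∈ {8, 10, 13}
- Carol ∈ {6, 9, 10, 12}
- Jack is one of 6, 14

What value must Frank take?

7

Ivy and Nate between them cover only {8, 10} — a naked pair. Remove those values from Priya, Frank, Bob, Carol.
Bob's domain is down to {13}, so Bob = 13. Remove 13 from Priya, Frank.
Mona and Jack share exactly the 2 values {6, 14}; by pigeonhole those values go to them, so strike 6, 14 from Priya, Frank, Carol.
Priya has just one choice, so Priya = 11. Strike 11 from Frank.
So Frank = 7.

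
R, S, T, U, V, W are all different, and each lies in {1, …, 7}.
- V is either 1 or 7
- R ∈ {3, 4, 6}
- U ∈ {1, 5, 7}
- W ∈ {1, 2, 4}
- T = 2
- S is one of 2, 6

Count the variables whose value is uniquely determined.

2

T has just one choice, so T = 2. Eliminate 2 elsewhere: S, W.
S must be 6 (only option left). Eliminate 6 elsewhere: R.
Determined: S=6, T=2. The other variables each still have more than one consistent value. That makes 2.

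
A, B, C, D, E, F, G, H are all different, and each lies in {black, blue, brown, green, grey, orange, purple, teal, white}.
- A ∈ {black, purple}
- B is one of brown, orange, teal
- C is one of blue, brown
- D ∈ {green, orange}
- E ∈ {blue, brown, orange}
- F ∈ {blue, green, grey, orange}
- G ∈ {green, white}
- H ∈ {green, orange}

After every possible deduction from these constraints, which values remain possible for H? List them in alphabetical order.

The 2 variables D and H are confined to {green, orange}, which locks those values in; drop them from B, E, F, G.
G's domain is down to {white}, so G = white.
The 2 variables C and E are confined to {blue, brown}, which locks those values in; drop them from B, F.
That leaves B = teal.
F's domain is down to {grey}, so F = grey.
No further eliminations apply; H can still be any of green, orange.

green, orange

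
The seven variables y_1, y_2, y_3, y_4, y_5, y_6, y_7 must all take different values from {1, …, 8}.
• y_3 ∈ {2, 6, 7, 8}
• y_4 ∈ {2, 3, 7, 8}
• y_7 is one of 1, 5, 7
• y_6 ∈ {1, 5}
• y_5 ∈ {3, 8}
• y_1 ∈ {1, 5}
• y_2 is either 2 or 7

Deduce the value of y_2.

2

The 7 variables draw from only 7 values {1, 2, 3, 5, 6, 7, 8}, so each is used; only y_3 can be 6, hence y_3 = 6.
y_1 and y_6 share exactly the 2 values {1, 5}; by pigeonhole those values go to them, so strike 1, 5 from y_7.
y_7 must be 7 (only option left). Eliminate 7 elsewhere: y_2, y_4.
So y_2 = 2.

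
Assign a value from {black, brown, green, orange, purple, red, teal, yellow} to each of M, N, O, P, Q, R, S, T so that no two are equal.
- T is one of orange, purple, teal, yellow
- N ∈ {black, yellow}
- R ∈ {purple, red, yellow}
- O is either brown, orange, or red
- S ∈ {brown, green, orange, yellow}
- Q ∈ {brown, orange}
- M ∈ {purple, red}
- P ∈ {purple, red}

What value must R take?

The 8 variables together cover exactly {black, brown, green, orange, purple, red, teal, yellow} — 8 values for 8 variables — and black appears only in N's list, so N = black.
The 7 still-open variables draw from only 7 values {brown, green, orange, purple, red, teal, yellow}, so each is used; only S can be green, hence S = green.
The 6 still-open variables together cover exactly {brown, orange, purple, red, teal, yellow} — 6 values for 6 variables — and teal appears only in T's list, so T = teal.
The 5 still-open variables together cover exactly {brown, orange, purple, red, yellow} — 5 values for 5 variables — and yellow appears only in R's list, so R = yellow.

yellow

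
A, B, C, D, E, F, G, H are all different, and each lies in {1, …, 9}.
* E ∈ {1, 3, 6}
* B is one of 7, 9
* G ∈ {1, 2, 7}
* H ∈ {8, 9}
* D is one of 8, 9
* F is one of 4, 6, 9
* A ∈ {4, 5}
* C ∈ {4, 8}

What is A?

5

D and H between them cover only {8, 9} — a naked pair. Remove those values from B, C, F.
B must be 7 (only option left). Remove 7 from G.
C must be 4 (only option left). Remove 4 from A, F.
So A = 5.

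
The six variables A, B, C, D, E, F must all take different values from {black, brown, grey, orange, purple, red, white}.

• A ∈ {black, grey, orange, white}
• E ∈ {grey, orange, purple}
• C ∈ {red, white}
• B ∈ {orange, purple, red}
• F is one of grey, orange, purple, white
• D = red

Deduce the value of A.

black

D's domain is down to {red}, so D = red. Remove red from B, C.
That leaves C = white. Remove white from A, F.
The 4 still-open variables draw from only 4 values {black, grey, orange, purple}, so each is used; only A can be black, hence A = black.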